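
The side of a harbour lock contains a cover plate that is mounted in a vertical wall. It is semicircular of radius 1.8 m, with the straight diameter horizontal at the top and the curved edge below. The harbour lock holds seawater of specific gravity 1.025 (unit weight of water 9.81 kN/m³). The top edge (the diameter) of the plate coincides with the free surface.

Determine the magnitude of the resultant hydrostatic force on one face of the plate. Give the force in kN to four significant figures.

F ≈ 39.09 kN

γ = 1.025 × 9.81 = 10.05525 kN/m³.
The centroid of a semicircle lies 4r/(3π) = 0.763944 m from the diameter, here below the top edge, so the centroid depth is h_c = 0.763944 m.
A = πr²/2 = π × 1.8²/2 = 5.08938 m².
Resultant F = γ·h_c·A = 10.05525 × 0.763944 × 5.08938 = 39.0948 kN.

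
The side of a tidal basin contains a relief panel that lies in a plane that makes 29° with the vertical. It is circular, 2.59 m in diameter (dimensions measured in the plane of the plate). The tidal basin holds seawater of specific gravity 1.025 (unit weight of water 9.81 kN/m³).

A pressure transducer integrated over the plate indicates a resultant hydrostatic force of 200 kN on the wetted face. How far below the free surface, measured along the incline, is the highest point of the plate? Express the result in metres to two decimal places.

y_top ≈ 3.02 m

γ = 1.025 × 9.81 = 10.05525 kN/m³.
A = π(1.295)² = 5.26853 m².
From F = γ·h_c·A, the centroid depth is h_c = 200/(10.05525 × 5.26853) = 3.77527 m.
The plate makes 29° with the vertical, i.e. θ = 90° − 29° = 61° to the horizontal. Measuring y along the incline from the free-surface line, vertical depth h = y·sinθ with sinθ = 0.874620.
Along the incline, y_c = h_c/sinθ = 3.77527/0.874620 = 4.31647 m.
The centroid is at the centre, 1.295 m below the top of the plate, so the highest point sits at y_top = 4.31647 − 1.295 = 3.02147 m along the incline.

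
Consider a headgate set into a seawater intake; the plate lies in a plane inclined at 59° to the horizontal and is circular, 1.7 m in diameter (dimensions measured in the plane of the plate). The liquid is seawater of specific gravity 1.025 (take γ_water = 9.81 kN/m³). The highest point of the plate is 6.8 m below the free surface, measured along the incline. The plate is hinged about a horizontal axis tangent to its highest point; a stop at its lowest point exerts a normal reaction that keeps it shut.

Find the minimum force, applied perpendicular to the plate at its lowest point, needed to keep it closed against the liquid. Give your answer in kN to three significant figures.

γ = 1.025 × 9.81 = 10.05525 kN/m³.
Let θ = 59° be the plate's angle to the horizontal; measure y along the incline from where the plane meets the free surface. Vertical depth h = y·sinθ with sinθ = 0.857167.
The centroid is at the centre, 0.85 m below the top of the plate, so y_c = 6.8 + 0.85 = 7.65 m and h_c = 7.65 × 0.857167 = 6.55733 m.
A = π(0.85)² = 2.2698 m².
Resultant F = γ·h_c·A = 10.05525 × 6.55733 × 2.2698 = 149.661 kN.
I_c = πr⁴/4 = π × 0.85⁴/4 = 0.409983 m⁴.
Centre of pressure: y_p = y_c + I_c/(y_c·A) = 7.65 + 0.409983/(7.65 × 2.2698) = 7.65 + 0.0236111 = 7.67361 m along the plane.
The resultant acts 0.85 + 0.0236111 = 0.873611 m (along the plate) below the hinge at the top edge, so the moment about the hinge is M = F × 0.873611 = 149.661 × 0.873611 = 130.745 kN·m.
A normal force at the bottom, 1.7 m from the hinge, must supply this moment: P = 130.745/1.7 = 76.9088 kN.

P ≈ 76.9 kN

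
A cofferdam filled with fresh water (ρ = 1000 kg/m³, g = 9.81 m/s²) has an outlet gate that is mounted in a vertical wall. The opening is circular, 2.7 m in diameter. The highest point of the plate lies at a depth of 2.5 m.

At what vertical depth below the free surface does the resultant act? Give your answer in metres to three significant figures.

γ = ρg = 1000 × 9.81 = 9810 N/m³ = 9.81 kN/m³.
The centroid is at the centre, 1.35 m below the top of the plate, so the centroid depth is h_c = 2.5 + 1.35 = 3.85 m.
A = π(1.35)² = 5.72555 m².
Resultant F = γ·h_c·A = 9.81 × 3.85 × 5.72555 = 216.245 kN.
I_c = πr⁴/4 = π × 1.35⁴/4 = 2.6087 m⁴.
Centre of pressure: y_p = y_c + I_c/(y_c·A) = 3.85 + 2.6087/(3.85 × 5.72555) = 3.85 + 0.118344 = 3.96834 m along the plane.

h_p = 3.97 m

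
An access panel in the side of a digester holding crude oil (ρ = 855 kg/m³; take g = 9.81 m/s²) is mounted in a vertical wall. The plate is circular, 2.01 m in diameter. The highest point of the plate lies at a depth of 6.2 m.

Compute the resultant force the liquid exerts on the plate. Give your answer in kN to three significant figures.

γ = ρg = 855 × 9.81 / 1000 = 8.38755 kN/m³.
The centroid is at the centre, 1.005 m below the top of the plate, so the centroid depth is h_c = 6.2 + 1.005 = 7.205 m.
A = π(1.005)² = 3.17309 m².
Resultant F = γ·h_c·A = 8.38755 × 7.205 × 3.17309 = 191.757 kN.

F ≈ 192 kN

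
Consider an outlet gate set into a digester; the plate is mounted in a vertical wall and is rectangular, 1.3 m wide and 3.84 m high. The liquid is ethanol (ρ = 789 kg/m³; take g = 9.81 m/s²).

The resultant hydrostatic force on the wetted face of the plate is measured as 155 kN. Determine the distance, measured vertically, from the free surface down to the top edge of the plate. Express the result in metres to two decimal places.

γ = ρg = 789 × 9.81 / 1000 = 7.74009 kN/m³.
A = 1.3 × 3.84 = 4.992 m².
From F = γ·h_c·A, the centroid depth is h_c = 155/(7.74009 × 4.992) = 4.01154 m.
The centroid lies 3.84/2 = 1.92 m below the top edge, so the top edge sits at h_top = 4.01154 − 1.92 = 2.09154 m below the surface.

d_top ≈ 2.09 m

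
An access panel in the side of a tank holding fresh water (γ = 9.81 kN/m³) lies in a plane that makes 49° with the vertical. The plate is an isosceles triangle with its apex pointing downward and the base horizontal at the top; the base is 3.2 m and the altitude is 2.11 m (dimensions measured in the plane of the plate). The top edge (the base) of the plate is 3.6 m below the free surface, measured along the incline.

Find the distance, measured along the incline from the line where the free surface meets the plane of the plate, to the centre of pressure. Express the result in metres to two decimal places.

γ = 9.81 kN/m³.
The plate makes 49° with the vertical, i.e. θ = 90° − 49° = 41° to the horizontal. Measuring y along the incline from the free-surface line, vertical depth h = y·sinθ with sinθ = 0.656059.
With the apex down, the centroid sits h/3 = 2.11/3 = 0.703333 m below the base (the top edge), so y_c = 3.6 + 0.703333 = 4.30333 m and h_c = 4.30333 × 0.656059 = 2.82324 m.
A = ½ × 3.2 × 2.11 = 3.376 m².
Resultant F = γ·h_c·A = 9.81 × 2.82324 × 3.376 = 93.5016 kN.
I_c = b·h³/36 = 3.2 × 2.11³/36 = 0.835016 m⁴.
Centre of pressure: y_p = y_c + I_c/(y_c·A) = 4.30333 + 0.835016/(4.30333 × 3.376) = 4.30333 + 0.0574762 = 4.36081 m along the plane.

y_p = 4.36 m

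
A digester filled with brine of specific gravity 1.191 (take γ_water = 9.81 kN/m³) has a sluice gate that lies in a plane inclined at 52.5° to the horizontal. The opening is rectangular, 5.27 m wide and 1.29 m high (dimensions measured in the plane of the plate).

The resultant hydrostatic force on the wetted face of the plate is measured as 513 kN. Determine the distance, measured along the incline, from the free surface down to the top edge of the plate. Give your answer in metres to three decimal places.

y_top ≈ 7.496 m

γ = 1.191 × 9.81 = 11.68371 kN/m³.
A = 5.27 × 1.29 = 6.7983 m².
From F = γ·h_c·A, the centroid depth is h_c = 513/(11.68371 × 6.7983) = 6.45857 m.
Let θ = 52.5° be the plate's angle to the horizontal; measure y along the incline from where the plane meets the free surface. Vertical depth h = y·sinθ with sinθ = 0.793353.
Along the incline, y_c = h_c/sinθ = 6.45857/0.793353 = 8.14085 m.
The centroid lies 1.29/2 = 0.645 m below the top edge, so the top edge sits at y_top = 8.14085 − 0.645 = 7.49585 m along the incline.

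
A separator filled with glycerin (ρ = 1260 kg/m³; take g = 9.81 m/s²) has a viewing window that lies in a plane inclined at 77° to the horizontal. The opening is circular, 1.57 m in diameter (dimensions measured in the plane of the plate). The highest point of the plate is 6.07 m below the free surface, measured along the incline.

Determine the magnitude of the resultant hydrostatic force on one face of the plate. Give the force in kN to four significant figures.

F ≈ 159.8 kN

γ = ρg = 1260 × 9.81 / 1000 = 12.3606 kN/m³.
Let θ = 77° be the plate's angle to the horizontal; measure y along the incline from where the plane meets the free surface. Vertical depth h = y·sinθ with sinθ = 0.974370.
The centroid is at the centre, 0.785 m below the top of the plate, so y_c = 6.07 + 0.785 = 6.855 m and h_c = 6.855 × 0.974370 = 6.67931 m.
A = π(0.785)² = 1.93593 m².
Resultant F = γ·h_c·A = 12.3606 × 6.67931 × 1.93593 = 159.831 kN.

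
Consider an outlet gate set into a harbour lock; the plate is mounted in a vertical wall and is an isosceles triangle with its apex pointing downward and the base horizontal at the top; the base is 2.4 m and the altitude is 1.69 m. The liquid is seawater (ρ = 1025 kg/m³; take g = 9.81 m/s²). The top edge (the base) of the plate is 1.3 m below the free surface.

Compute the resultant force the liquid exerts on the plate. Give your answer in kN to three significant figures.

F ≈ 38.0 kN

γ = ρg = 1025 × 9.81 / 1000 = 10.05525 kN/m³.
With the apex down, the centroid sits h/3 = 1.69/3 = 0.563333 m below the base (the top edge), so the centroid depth is h_c = 1.3 + 0.563333 = 1.86333 m.
A = ½ × 2.4 × 1.69 = 2.028 m².
Resultant F = γ·h_c·A = 10.05525 × 1.86333 × 2.028 = 37.9971 kN.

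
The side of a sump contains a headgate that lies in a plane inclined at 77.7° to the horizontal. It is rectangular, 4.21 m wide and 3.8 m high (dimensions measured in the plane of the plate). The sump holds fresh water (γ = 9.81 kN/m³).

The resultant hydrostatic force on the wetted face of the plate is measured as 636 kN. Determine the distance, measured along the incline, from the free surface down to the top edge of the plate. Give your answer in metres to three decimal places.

γ = 9.81 kN/m³.
A = 4.21 × 3.8 = 15.998 m².
From F = γ·h_c·A, the centroid depth is h_c = 636/(9.81 × 15.998) = 4.05249 m.
Let θ = 77.7° be the plate's angle to the horizontal; measure y along the incline from where the plane meets the free surface. Vertical depth h = y·sinθ with sinθ = 0.977046.
Along the incline, y_c = h_c/sinθ = 4.05249/0.977046 = 4.1477 m.
The centroid lies 3.8/2 = 1.9 m below the top edge, so the top edge sits at y_top = 4.1477 − 1.9 = 2.2477 m along the incline.

y_top ≈ 2.248 m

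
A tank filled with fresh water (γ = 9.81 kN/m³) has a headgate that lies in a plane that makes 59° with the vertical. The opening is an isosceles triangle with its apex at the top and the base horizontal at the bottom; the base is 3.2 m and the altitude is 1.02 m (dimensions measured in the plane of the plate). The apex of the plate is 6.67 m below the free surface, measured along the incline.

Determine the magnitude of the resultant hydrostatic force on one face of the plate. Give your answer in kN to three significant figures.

F ≈ 60.6 kN

γ = 9.81 kN/m³.
The plate makes 59° with the vertical, i.e. θ = 90° − 59° = 31° to the horizontal. Measuring y along the incline from the free-surface line, vertical depth h = y·sinθ with sinθ = 0.515038.
With the apex up, the centroid sits 2h/3 = 2 × 1.02/3 = 0.68 m below the apex, so y_c = 6.67 + 0.68 = 7.35 m and h_c = 7.35 × 0.515038 = 3.78553 m.
A = ½ × 3.2 × 1.02 = 1.632 m².
Resultant F = γ·h_c·A = 9.81 × 3.78553 × 1.632 = 60.606 kN.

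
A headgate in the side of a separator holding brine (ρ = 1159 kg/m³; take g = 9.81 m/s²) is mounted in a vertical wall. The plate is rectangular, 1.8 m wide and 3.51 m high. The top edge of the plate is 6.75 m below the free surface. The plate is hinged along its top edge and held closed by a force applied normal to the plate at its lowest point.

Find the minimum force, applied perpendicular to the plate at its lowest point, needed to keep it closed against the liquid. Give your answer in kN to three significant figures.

P ≈ 326 kN

γ = ρg = 1159 × 9.81 / 1000 = 11.36979 kN/m³.
The centroid lies 3.51/2 = 1.755 m below the top edge, so the centroid depth is h_c = 6.75 + 1.755 = 8.505 m.
A = 1.8 × 3.51 = 6.318 m².
Resultant F = γ·h_c·A = 11.36979 × 8.505 × 6.318 = 610.951 kN.
I_c = b·h³/12 = 1.8 × 3.51³/12 = 6.48653 m⁴.
Centre of pressure: y_p = y_c + I_c/(y_c·A) = 8.505 + 6.48653/(8.505 × 6.318) = 8.505 + 0.120714 = 8.62571 m along the plane.
The resultant acts 1.755 + 0.120714 = 1.87571 m (along the plate) below the hinge at the top edge, so the moment about the hinge is M = F × 1.87571 = 610.951 × 1.87571 = 1145.97 kN·m.
A normal force at the bottom, 3.51 m from the hinge, must supply this moment: P = 1145.97/3.51 = 326.487 kN.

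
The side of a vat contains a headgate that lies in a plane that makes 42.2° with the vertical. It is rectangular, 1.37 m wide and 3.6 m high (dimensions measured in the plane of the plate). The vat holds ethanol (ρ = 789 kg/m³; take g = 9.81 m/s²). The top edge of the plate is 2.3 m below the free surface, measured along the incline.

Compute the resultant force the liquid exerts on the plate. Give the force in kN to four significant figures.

γ = ρg = 789 × 9.81 / 1000 = 7.74009 kN/m³.
The plate makes 42.2° with the vertical, i.e. θ = 90° − 42.2° = 47.8° to the horizontal. Measuring y along the incline from the free-surface line, vertical depth h = y·sinθ with sinθ = 0.740805.
The centroid lies 3.6/2 = 1.8 m below the top edge, so y_c = 2.3 + 1.8 = 4.1 m and h_c = 4.1 × 0.740805 = 3.0373 m.
A = 1.37 × 3.6 = 4.932 m².
Resultant F = γ·h_c·A = 7.74009 × 3.0373 × 4.932 = 115.946 kN.

F ≈ 115.9 kN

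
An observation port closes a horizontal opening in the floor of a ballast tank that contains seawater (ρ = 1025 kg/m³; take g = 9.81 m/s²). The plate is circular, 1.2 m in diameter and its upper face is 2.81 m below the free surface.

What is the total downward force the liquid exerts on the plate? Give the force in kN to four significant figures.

F ≈ 31.96 kN

γ = ρg = 1025 × 9.81 / 1000 = 10.05525 kN/m³.
The plate is horizontal, so pressure is uniform at p = γ·h = 10.05525 × 2.81 = 28.2553 kN/m².
A = π(0.6)² = 1.13097 m².
F = p·A = 28.2553 × 1.13097 = 31.9559 kN.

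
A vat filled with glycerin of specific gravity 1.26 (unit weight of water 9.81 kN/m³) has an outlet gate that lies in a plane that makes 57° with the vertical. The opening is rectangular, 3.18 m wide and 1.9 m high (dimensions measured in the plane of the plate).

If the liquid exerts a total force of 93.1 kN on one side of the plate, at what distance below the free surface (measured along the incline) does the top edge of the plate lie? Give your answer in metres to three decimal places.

y_top ≈ 1.339 m

γ = 1.26 × 9.81 = 12.3606 kN/m³.
A = 3.18 × 1.9 = 6.042 m².
From F = γ·h_c·A, the centroid depth is h_c = 93.1/(12.3606 × 6.042) = 1.24661 m.
The plate makes 57° with the vertical, i.e. θ = 90° − 57° = 33° to the horizontal. Measuring y along the incline from the free-surface line, vertical depth h = y·sinθ with sinθ = 0.544639.
Along the incline, y_c = h_c/sinθ = 1.24661/0.544639 = 2.28887 m.
The centroid lies 1.9/2 = 0.95 m below the top edge, so the top edge sits at y_top = 2.28887 − 0.95 = 1.33887 m along the incline.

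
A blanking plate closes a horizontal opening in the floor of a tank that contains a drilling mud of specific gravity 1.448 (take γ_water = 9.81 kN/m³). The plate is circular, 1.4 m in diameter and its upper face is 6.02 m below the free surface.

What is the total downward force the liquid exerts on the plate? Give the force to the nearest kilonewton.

F ≈ 132 kN

γ = 1.448 × 9.81 = 14.20488 kN/m³.
The plate is horizontal, so pressure is uniform at p = γ·h = 14.20488 × 6.02 = 85.5134 kN/m².
A = π(0.7)² = 1.53938 m².
F = p·A = 85.5134 × 1.53938 = 131.638 kN.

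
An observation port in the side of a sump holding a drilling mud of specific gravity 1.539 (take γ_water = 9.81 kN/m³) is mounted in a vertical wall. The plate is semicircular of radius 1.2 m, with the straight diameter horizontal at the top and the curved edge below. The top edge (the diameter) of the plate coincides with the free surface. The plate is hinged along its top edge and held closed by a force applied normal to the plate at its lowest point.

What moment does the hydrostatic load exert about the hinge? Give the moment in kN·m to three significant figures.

γ = 1.539 × 9.81 = 15.09759 kN/m³.
The centroid of a semicircle lies 4r/(3π) = 0.509296 m from the diameter, here below the top edge, so the centroid depth is h_c = 0.509296 m.
A = πr²/2 = π × 1.2²/2 = 2.26195 m².
Resultant F = γ·h_c·A = 15.09759 × 0.509296 × 2.26195 = 17.3925 kN.
I_c = (π/8 − 8/(9π))·r⁴ = 0.109757 × 1.2⁴ = 0.227592 m⁴.
Centre of pressure: y_p = y_c + I_c/(y_c·A) = 0.509296 + 0.227592/(0.509296 × 2.26195) = 0.509296 + 0.197562 = 0.706858 m along the plane.
The resultant acts 0.509296 + 0.197562 = 0.706858 m (along the plate) below the hinge at the top edge, so the moment about the hinge is M = F × 0.706858 = 17.3925 × 0.706858 = 12.294 kN·m.

M ≈ 12.3 kN·m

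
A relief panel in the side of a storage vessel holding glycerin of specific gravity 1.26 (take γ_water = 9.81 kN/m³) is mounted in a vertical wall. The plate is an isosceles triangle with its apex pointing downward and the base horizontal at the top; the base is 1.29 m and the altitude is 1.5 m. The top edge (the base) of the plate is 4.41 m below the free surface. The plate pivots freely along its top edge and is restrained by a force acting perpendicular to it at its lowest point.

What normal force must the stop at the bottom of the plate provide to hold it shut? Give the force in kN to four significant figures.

γ = 1.26 × 9.81 = 12.3606 kN/m³.
With the apex down, the centroid sits h/3 = 1.5/3 = 0.5 m below the base (the top edge), so the centroid depth is h_c = 4.41 + 0.5 = 4.91 m.
A = ½ × 1.29 × 1.5 = 0.9675 m².
Resultant F = γ·h_c·A = 12.3606 × 4.91 × 0.9675 = 58.7181 kN.
I_c = b·h³/36 = 1.29 × 1.5³/36 = 0.120937 m⁴.
Centre of pressure: y_p = y_c + I_c/(y_c·A) = 4.91 + 0.120937/(4.91 × 0.9675) = 4.91 + 0.0254581 = 4.93546 m along the plane.
The resultant acts 0.5 + 0.0254581 = 0.525458 m (along the plate) below the hinge at the top edge, so the moment about the hinge is M = F × 0.525458 = 58.7181 × 0.525458 = 30.8539 kN·m.
A normal force at the bottom, 1.5 m from the hinge, must supply this moment: P = 30.8539/1.5 = 20.5693 kN.

P ≈ 20.57 kN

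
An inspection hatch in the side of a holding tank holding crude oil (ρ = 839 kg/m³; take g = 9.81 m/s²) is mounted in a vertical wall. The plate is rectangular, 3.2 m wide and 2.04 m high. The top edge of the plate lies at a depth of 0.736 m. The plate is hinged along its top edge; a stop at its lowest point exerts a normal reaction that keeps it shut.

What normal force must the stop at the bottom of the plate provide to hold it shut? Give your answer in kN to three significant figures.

γ = ρg = 839 × 9.81 / 1000 = 8.23059 kN/m³.
The centroid lies 2.04/2 = 1.02 m below the top edge, so the centroid depth is h_c = 0.736 + 1.02 = 1.756 m.
A = 3.2 × 2.04 = 6.528 m².
Resultant F = γ·h_c·A = 8.23059 × 1.756 × 6.528 = 94.3486 kN.
I_c = b·h³/12 = 3.2 × 2.04³/12 = 2.26391 m⁴.
Centre of pressure: y_p = y_c + I_c/(y_c·A) = 1.756 + 2.26391/(1.756 × 6.528) = 1.756 + 0.197494 = 1.95349 m along the plane.
The resultant acts 1.02 + 0.197494 = 1.21749 m (along the plate) below the hinge at the top edge, so the moment about the hinge is M = F × 1.21749 = 94.3486 × 1.21749 = 114.868 kN·m.
A normal force at the bottom, 2.04 m from the hinge, must supply this moment: P = 114.868/2.04 = 56.3078 kN.

P ≈ 56.3 kN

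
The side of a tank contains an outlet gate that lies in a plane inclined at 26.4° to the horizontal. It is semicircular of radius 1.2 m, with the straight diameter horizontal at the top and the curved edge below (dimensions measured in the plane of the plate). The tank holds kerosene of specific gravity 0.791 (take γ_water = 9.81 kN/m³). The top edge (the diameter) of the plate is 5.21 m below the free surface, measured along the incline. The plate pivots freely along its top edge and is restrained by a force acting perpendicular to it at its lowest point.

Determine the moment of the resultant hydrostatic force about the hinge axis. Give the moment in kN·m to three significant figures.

M ≈ 23.5 kN·m

γ = 0.791 × 9.81 = 7.75971 kN/m³.
Let θ = 26.4° be the plate's angle to the horizontal; measure y along the incline from where the plane meets the free surface. Vertical depth h = y·sinθ with sinθ = 0.444635.
The centroid of a semicircle lies 4r/(3π) = 0.509296 m from the diameter, here below the top edge, so y_c = 5.21 + 0.509296 = 5.7193 m and h_c = 5.7193 × 0.444635 = 2.543 m.
A = πr²/2 = π × 1.2²/2 = 2.26195 m².
Resultant F = γ·h_c·A = 7.75971 × 2.543 × 2.26195 = 44.6349 kN.
I_c = (π/8 − 8/(9π))·r⁴ = 0.109757 × 1.2⁴ = 0.227592 m⁴.
Centre of pressure: y_p = y_c + I_c/(y_c·A) = 5.7193 + 0.227592/(5.7193 × 2.26195) = 5.7193 + 0.0175926 = 5.73689 m along the plane.
The resultant acts 0.509296 + 0.0175926 = 0.526889 m (along the plate) below the hinge at the top edge, so the moment about the hinge is M = F × 0.526889 = 44.6349 × 0.526889 = 23.5176 kN·m.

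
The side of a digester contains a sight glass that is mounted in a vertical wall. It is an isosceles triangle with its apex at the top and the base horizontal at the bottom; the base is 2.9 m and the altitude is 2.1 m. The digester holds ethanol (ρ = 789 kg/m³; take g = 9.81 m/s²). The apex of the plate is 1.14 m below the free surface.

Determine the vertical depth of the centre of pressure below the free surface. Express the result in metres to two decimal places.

γ = ρg = 789 × 9.81 / 1000 = 7.74009 kN/m³.
With the apex up, the centroid sits 2h/3 = 2 × 2.1/3 = 1.4 m below the apex, so the centroid depth is h_c = 1.14 + 1.4 = 2.54 m.
A = ½ × 2.9 × 2.1 = 3.045 m².
Resultant F = γ·h_c·A = 7.74009 × 2.54 × 3.045 = 59.8642 kN.
I_c = b·h³/36 = 2.9 × 2.1³/36 = 0.746025 m⁴.
Centre of pressure: y_p = y_c + I_c/(y_c·A) = 2.54 + 0.746025/(2.54 × 3.045) = 2.54 + 0.0964567 = 2.63646 m along the plane.

h_p = 2.64 m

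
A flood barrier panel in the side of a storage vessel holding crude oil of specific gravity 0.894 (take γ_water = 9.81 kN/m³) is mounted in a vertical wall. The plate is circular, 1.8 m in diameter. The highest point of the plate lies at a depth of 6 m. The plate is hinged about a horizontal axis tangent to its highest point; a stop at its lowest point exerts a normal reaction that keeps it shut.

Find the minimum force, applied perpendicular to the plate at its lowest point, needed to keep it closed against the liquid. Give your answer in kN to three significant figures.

γ = 0.894 × 9.81 = 8.77014 kN/m³.
The centroid is at the centre, 0.9 m below the top of the plate, so the centroid depth is h_c = 6 + 0.9 = 6.9 m.
A = π(0.9)² = 2.54469 m².
Resultant F = γ·h_c·A = 8.77014 × 6.9 × 2.54469 = 153.989 kN.
I_c = πr⁴/4 = π × 0.9⁴/4 = 0.5153 m⁴.
Centre of pressure: y_p = y_c + I_c/(y_c·A) = 6.9 + 0.5153/(6.9 × 2.54469) = 6.9 + 0.0293478 = 6.92935 m along the plane.
The resultant acts 0.9 + 0.0293478 = 0.929348 m (along the plate) below the hinge at the top edge, so the moment about the hinge is M = F × 0.929348 = 153.989 × 0.929348 = 143.109 kN·m.
A normal force at the bottom, 1.8 m from the hinge, must supply this moment: P = 143.109/1.8 = 79.505 kN.

P ≈ 79.5 kN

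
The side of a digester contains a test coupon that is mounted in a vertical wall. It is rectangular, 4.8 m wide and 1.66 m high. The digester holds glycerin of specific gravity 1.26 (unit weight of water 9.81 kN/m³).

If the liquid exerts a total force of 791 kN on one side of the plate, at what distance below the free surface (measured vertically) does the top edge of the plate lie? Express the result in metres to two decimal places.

d_top ≈ 7.20 m

γ = 1.26 × 9.81 = 12.3606 kN/m³.
A = 4.8 × 1.66 = 7.968 m².
From F = γ·h_c·A, the centroid depth is h_c = 791/(12.3606 × 7.968) = 8.03133 m.
The centroid lies 1.66/2 = 0.83 m below the top edge, so the top edge sits at h_top = 8.03133 − 0.83 = 7.20133 m below the surface.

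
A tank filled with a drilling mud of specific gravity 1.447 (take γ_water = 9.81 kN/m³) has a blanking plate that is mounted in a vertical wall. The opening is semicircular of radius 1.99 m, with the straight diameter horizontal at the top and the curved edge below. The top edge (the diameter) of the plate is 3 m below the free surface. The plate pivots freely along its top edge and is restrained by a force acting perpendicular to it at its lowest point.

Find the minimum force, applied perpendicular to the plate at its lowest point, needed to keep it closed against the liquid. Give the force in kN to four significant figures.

P ≈ 156.4 kN

γ = 1.447 × 9.81 = 14.19507 kN/m³.
The centroid of a semicircle lies 4r/(3π) = 0.844582 m from the diameter, here below the top edge, so the centroid depth is h_c = 3 + 0.844582 = 3.84458 m.
A = πr²/2 = π × 1.99²/2 = 6.22051 m².
Resultant F = γ·h_c·A = 14.19507 × 3.84458 × 6.22051 = 339.479 kN.
I_c = (π/8 − 8/(9π))·r⁴ = 0.109757 × 1.99⁴ = 1.72125 m⁴.
Centre of pressure: y_p = y_c + I_c/(y_c·A) = 3.84458 + 1.72125/(3.84458 × 6.22051) = 3.84458 + 0.0719729 = 3.91655 m along the plane.
The resultant acts 0.844582 + 0.0719729 = 0.916555 m (along the plate) below the hinge at the top edge, so the moment about the hinge is M = F × 0.916555 = 339.479 × 0.916555 = 311.151 kN·m.
A normal force at the bottom, 1.99 m from the hinge, must supply this moment: P = 311.151/1.99 = 156.357 kN.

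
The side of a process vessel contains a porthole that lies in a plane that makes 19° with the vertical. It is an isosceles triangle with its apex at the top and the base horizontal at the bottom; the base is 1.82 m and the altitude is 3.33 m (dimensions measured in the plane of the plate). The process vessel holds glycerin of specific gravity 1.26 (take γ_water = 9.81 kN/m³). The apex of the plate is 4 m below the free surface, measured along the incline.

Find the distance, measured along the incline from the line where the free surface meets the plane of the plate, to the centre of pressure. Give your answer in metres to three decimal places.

y_p = 6.319 m

γ = 1.26 × 9.81 = 12.3606 kN/m³.
The plate makes 19° with the vertical, i.e. θ = 90° − 19° = 71° to the horizontal. Measuring y along the incline from the free-surface line, vertical depth h = y·sinθ with sinθ = 0.945519.
With the apex up, the centroid sits 2h/3 = 2 × 3.33/3 = 2.22 m below the apex, so y_c = 4 + 2.22 = 6.22 m and h_c = 6.22 × 0.945519 = 5.88113 m.
A = ½ × 1.82 × 3.33 = 3.0303 m².
Resultant F = γ·h_c·A = 12.3606 × 5.88113 × 3.0303 = 220.286 kN.
I_c = b·h³/36 = 1.82 × 3.33³/36 = 1.86682 m⁴.
Centre of pressure: y_p = y_c + I_c/(y_c·A) = 6.22 + 1.86682/(6.22 × 3.0303) = 6.22 + 0.0990436 = 6.31904 m along the plane.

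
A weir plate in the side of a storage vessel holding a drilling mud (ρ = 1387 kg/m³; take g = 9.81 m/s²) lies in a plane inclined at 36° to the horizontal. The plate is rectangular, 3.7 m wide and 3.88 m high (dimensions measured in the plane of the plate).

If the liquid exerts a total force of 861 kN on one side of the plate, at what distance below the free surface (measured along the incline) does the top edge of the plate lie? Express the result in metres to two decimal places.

γ = ρg = 1387 × 9.81 / 1000 = 13.60647 kN/m³.
A = 3.7 × 3.88 = 14.356 m².
From F = γ·h_c·A, the centroid depth is h_c = 861/(13.60647 × 14.356) = 4.40782 m.
Let θ = 36° be the plate's angle to the horizontal; measure y along the incline from where the plane meets the free surface. Vertical depth h = y·sinθ with sinθ = 0.587785.
Along the incline, y_c = h_c/sinθ = 4.40782/0.587785 = 7.49903 m.
The centroid lies 3.88/2 = 1.94 m below the top edge, so the top edge sits at y_top = 7.49903 − 1.94 = 5.55903 m along the incline.

y_top ≈ 5.56 m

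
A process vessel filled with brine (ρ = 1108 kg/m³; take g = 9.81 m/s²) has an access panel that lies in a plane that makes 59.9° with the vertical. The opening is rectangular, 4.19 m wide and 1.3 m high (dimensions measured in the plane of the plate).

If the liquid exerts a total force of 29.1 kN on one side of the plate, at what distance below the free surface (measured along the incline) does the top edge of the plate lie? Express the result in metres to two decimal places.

y_top ≈ 0.33 m

γ = ρg = 1108 × 9.81 / 1000 = 10.86948 kN/m³.
A = 4.19 × 1.3 = 5.447 m².
From F = γ·h_c·A, the centroid depth is h_c = 29.1/(10.86948 × 5.447) = 0.491504 m.
The plate makes 59.9° with the vertical, i.e. θ = 90° − 59.9° = 30.1° to the horizontal. Measuring y along the incline from the free-surface line, vertical depth h = y·sinθ with sinθ = 0.501511.
Along the incline, y_c = h_c/sinθ = 0.491504/0.501511 = 0.980046 m.
The centroid lies 1.3/2 = 0.65 m below the top edge, so the top edge sits at y_top = 0.980046 − 0.65 = 0.330046 m along the incline.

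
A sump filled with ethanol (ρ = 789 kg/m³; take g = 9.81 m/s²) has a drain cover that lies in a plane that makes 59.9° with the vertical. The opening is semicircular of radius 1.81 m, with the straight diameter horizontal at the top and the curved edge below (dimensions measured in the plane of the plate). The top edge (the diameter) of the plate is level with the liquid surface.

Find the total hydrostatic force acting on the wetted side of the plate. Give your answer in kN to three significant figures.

γ = ρg = 789 × 9.81 / 1000 = 7.74009 kN/m³.
The plate makes 59.9° with the vertical, i.e. θ = 90° − 59.9° = 30.1° to the horizontal. Measuring y along the incline from the free-surface line, vertical depth h = y·sinθ with sinθ = 0.501511.
The centroid of a semicircle lies 4r/(3π) = 0.768188 m from the diameter, here below the top edge, so y_c = 0.768188 m and h_c = 0.768188 × 0.501511 = 0.385255 m.
A = πr²/2 = π × 1.81²/2 = 5.14609 m².
Resultant F = γ·h_c·A = 7.74009 × 0.385255 × 5.14609 = 15.3452 kN.

F ≈ 15.3 kN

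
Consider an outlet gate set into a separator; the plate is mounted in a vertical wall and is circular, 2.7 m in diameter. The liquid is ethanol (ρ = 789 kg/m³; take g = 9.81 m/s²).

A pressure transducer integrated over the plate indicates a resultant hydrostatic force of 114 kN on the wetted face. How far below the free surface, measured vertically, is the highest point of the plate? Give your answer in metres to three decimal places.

γ = ρg = 789 × 9.81 / 1000 = 7.74009 kN/m³.
A = π(1.35)² = 5.72555 m².
From F = γ·h_c·A, the centroid depth is h_c = 114/(7.74009 × 5.72555) = 2.57242 m.
The centroid is at the centre, 1.35 m below the top of the plate, so the highest point sits at h_top = 2.57242 − 1.35 = 1.22242 m below the surface.

d_top ≈ 1.222 m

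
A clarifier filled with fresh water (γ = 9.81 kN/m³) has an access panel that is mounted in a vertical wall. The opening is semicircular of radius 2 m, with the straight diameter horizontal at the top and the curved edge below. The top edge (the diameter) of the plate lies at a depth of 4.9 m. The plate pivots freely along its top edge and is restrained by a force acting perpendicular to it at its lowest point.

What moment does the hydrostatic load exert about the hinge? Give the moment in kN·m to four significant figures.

γ = 9.81 kN/m³.
The centroid of a semicircle lies 4r/(3π) = 0.848826 m from the diameter, here below the top edge, so the centroid depth is h_c = 4.9 + 0.848826 = 5.74883 m.
A = πr²/2 = π × 2²/2 = 6.28319 m².
Resultant F = γ·h_c·A = 9.81 × 5.74883 × 6.28319 = 354.347 kN.
I_c = (π/8 − 8/(9π))·r⁴ = 0.109757 × 2⁴ = 1.75611 m⁴.
Centre of pressure: y_p = y_c + I_c/(y_c·A) = 5.74883 + 1.75611/(5.74883 × 6.28319) = 5.74883 + 0.0486174 = 5.79745 m along the plane.
The resultant acts 0.848826 + 0.0486174 = 0.897443 m (along the plate) below the hinge at the top edge, so the moment about the hinge is M = F × 0.897443 = 354.347 × 0.897443 = 318.006 kN·m.

M ≈ 318.0 kN·m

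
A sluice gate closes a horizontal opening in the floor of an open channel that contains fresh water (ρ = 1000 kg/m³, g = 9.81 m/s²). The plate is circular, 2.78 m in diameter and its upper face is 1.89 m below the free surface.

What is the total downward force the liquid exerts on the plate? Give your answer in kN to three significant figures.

F ≈ 113 kN

γ = ρg = 1000 × 9.81 = 9810 N/m³ = 9.81 kN/m³.
The plate is horizontal, so pressure is uniform at p = γ·h = 9.81 × 1.89 = 18.5409 kN/m².
A = π(1.39)² = 6.06987 m².
F = p·A = 18.5409 × 6.06987 = 112.541 kN.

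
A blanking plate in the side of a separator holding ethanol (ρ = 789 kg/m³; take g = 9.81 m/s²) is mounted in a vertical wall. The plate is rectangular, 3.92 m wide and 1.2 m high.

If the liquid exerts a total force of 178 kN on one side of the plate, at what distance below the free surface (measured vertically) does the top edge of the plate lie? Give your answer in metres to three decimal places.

d_top ≈ 4.289 m

γ = ρg = 789 × 9.81 / 1000 = 7.74009 kN/m³.
A = 3.92 × 1.2 = 4.704 m².
From F = γ·h_c·A, the centroid depth is h_c = 178/(7.74009 × 4.704) = 4.88885 m.
The centroid lies 1.2/2 = 0.6 m below the top edge, so the top edge sits at h_top = 4.88885 − 0.6 = 4.28885 m below the surface.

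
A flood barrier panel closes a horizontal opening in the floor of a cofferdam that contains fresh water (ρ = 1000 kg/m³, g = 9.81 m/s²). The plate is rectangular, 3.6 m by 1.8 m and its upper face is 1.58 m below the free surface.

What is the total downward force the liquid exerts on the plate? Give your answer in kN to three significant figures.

F ≈ 100 kN

γ = ρg = 1000 × 9.81 = 9810 N/m³ = 9.81 kN/m³.
The plate is horizontal, so pressure is uniform at p = γ·h = 9.81 × 1.58 = 15.4998 kN/m².
A = 3.6 × 1.8 = 6.48 m².
F = p·A = 15.4998 × 6.48 = 100.439 kN.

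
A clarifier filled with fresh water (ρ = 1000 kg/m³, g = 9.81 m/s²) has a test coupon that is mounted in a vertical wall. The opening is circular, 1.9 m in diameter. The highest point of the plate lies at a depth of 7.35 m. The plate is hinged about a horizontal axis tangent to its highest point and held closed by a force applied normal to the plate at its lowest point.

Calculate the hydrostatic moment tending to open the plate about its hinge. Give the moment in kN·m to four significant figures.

γ = ρg = 1000 × 9.81 = 9810 N/m³ = 9.81 kN/m³.
The centroid is at the centre, 0.95 m below the top of the plate, so the centroid depth is h_c = 7.35 + 0.95 = 8.3 m.
A = π(0.95)² = 2.83529 m².
Resultant F = γ·h_c·A = 9.81 × 8.3 × 2.83529 = 230.858 kN.
I_c = πr⁴/4 = π × 0.95⁴/4 = 0.639712 m⁴.
Centre of pressure: y_p = y_c + I_c/(y_c·A) = 8.3 + 0.639712/(8.3 × 2.83529) = 8.3 + 0.0271837 = 8.32718 m along the plane.
The resultant acts 0.95 + 0.0271837 = 0.977184 m (along the plate) below the hinge at the top edge, so the moment about the hinge is M = F × 0.977184 = 230.858 × 0.977184 = 225.591 kN·m.

M ≈ 225.6 kN·m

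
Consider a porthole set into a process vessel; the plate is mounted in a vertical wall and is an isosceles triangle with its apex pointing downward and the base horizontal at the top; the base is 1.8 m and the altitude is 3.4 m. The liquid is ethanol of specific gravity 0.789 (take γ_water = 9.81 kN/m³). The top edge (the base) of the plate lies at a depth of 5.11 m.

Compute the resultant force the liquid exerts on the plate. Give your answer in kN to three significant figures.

γ = 0.789 × 9.81 = 7.74009 kN/m³.
With the apex down, the centroid sits h/3 = 3.4/3 = 1.13333 m below the base (the top edge), so the centroid depth is h_c = 5.11 + 1.13333 = 6.24333 m.
A = ½ × 1.8 × 3.4 = 3.06 m².
Resultant F = γ·h_c·A = 7.74009 × 6.24333 × 3.06 = 147.871 kN.

F ≈ 148 kN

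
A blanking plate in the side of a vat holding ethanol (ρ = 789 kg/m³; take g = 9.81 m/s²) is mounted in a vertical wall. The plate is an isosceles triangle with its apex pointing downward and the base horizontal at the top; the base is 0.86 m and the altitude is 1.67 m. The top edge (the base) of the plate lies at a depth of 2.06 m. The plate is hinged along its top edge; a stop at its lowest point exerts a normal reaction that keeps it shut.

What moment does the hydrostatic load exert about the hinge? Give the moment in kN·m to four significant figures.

γ = ρg = 789 × 9.81 / 1000 = 7.74009 kN/m³.
With the apex down, the centroid sits h/3 = 1.67/3 = 0.556667 m below the base (the top edge), so the centroid depth is h_c = 2.06 + 0.556667 = 2.61667 m.
A = ½ × 0.86 × 1.67 = 0.7181 m².
Resultant F = γ·h_c·A = 7.74009 × 2.61667 × 0.7181 = 14.5439 kN.
I_c = b·h³/36 = 0.86 × 1.67³/36 = 0.111262 m⁴.
Centre of pressure: y_p = y_c + I_c/(y_c·A) = 2.61667 + 0.111262/(2.61667 × 0.7181) = 2.61667 + 0.0592124 = 2.67588 m along the plane.
The resultant acts 0.556667 + 0.0592124 = 0.615879 m (along the plate) below the hinge at the top edge, so the moment about the hinge is M = F × 0.615879 = 14.5439 × 0.615879 = 8.95728 kN·m.

M ≈ 8.957 kN·m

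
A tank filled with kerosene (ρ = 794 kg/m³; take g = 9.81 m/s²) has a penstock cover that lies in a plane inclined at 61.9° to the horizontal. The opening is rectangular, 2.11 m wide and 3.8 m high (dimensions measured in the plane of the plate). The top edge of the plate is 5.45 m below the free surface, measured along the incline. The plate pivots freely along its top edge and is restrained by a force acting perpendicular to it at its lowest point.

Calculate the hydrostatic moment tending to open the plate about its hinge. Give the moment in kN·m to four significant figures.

M ≈ 835.7 kN·m

γ = ρg = 794 × 9.81 / 1000 = 7.78914 kN/m³.
Let θ = 61.9° be the plate's angle to the horizontal; measure y along the incline from where the plane meets the free surface. Vertical depth h = y·sinθ with sinθ = 0.882127.
The centroid lies 3.8/2 = 1.9 m below the top edge, so y_c = 5.45 + 1.9 = 7.35 m and h_c = 7.35 × 0.882127 = 6.48363 m.
A = 2.11 × 3.8 = 8.018 m².
Resultant F = γ·h_c·A = 7.78914 × 6.48363 × 8.018 = 404.924 kN.
I_c = b·h³/12 = 2.11 × 3.8³/12 = 9.64833 m⁴.
Centre of pressure: y_p = y_c + I_c/(y_c·A) = 7.35 + 9.64833/(7.35 × 8.018) = 7.35 + 0.163719 = 7.51372 m along the plane.
The resultant acts 1.9 + 0.163719 = 2.06372 m (along the plate) below the hinge at the top edge, so the moment about the hinge is M = F × 2.06372 = 404.924 × 2.06372 = 835.65 kN·m.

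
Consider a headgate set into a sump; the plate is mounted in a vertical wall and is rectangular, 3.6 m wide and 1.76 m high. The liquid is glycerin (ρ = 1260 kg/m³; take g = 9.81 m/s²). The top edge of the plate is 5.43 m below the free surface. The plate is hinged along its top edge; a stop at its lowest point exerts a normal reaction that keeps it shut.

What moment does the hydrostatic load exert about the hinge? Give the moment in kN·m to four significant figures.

M ≈ 455.1 kN·m

γ = ρg = 1260 × 9.81 / 1000 = 12.3606 kN/m³.
The centroid lies 1.76/2 = 0.88 m below the top edge, so the centroid depth is h_c = 5.43 + 0.88 = 6.31 m.
A = 3.6 × 1.76 = 6.336 m².
Resultant F = γ·h_c·A = 12.3606 × 6.31 × 6.336 = 494.179 kN.
I_c = b·h³/12 = 3.6 × 1.76³/12 = 1.63553 m⁴.
Centre of pressure: y_p = y_c + I_c/(y_c·A) = 6.31 + 1.63553/(6.31 × 6.336) = 6.31 + 0.0409085 = 6.35091 m along the plane.
The resultant acts 0.88 + 0.0409085 = 0.920909 m (along the plate) below the hinge at the top edge, so the moment about the hinge is M = F × 0.920909 = 494.179 × 0.920909 = 455.094 kN·m.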